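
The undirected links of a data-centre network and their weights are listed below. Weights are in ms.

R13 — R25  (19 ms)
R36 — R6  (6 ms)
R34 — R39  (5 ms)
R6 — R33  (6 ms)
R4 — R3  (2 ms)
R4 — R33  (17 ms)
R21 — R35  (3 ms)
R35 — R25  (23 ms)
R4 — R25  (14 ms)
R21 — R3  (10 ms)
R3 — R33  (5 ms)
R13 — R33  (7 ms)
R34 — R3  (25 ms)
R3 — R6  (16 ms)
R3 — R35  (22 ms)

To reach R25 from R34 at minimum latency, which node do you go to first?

R3

Enumerating some paths:
R34–R3–R4–R25: 25+2+14 = 41
R34–R3–R21–R35–R25: 25+10+3+23 = 61
R34–R3–R33–R4–R25: 25+5+17+14 = 61
R34–R3–R33–R13–R25: 25+5+7+19 = 56
Cheapest is R34–R3–R4–R25 at 41 ms.
So from R34 the first move is to R3.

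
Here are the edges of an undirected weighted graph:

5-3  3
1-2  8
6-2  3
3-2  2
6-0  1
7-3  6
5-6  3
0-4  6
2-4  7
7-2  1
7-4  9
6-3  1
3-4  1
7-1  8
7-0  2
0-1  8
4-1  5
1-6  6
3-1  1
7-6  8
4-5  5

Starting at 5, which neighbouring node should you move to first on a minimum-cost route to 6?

Enumerating some paths:
5 - 4 - 3 - 6: 5+1+1 = 7
5 - 3 - 6: 3+1 = 4
5 - 6: 3 = 3
Cheapest is 5 - 6 at 3.
So from 5 the first move is to 6.

6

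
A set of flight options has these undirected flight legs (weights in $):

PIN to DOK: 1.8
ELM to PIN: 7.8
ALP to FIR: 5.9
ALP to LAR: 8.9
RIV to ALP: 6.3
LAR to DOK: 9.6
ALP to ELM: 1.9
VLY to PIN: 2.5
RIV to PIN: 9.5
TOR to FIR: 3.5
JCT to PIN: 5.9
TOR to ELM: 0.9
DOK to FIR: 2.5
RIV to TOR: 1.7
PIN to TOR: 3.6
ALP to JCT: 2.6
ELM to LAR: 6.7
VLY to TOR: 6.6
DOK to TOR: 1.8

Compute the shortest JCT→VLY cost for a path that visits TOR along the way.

Best JCT to TOR: JCT → ALP → ELM → TOR costing 5.4
Shortest TOR→VLY: TOR → PIN → VLY = 6.1
Total via TOR: 5.4 + 6.1 = $11.5.

$11.5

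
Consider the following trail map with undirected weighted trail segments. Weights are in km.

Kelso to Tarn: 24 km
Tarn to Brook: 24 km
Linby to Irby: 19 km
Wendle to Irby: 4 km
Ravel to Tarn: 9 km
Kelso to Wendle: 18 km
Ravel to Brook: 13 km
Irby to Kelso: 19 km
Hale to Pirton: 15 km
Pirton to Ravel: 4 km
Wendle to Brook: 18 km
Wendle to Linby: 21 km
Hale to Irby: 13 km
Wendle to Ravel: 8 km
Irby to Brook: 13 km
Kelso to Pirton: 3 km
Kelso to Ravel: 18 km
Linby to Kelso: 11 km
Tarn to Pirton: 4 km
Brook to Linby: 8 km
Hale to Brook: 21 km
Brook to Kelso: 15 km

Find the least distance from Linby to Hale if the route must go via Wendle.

Shortest Linby→Wendle: Linby → Wendle = 21
Shortest Wendle→Hale: Wendle → Irby → Hale = 17
Total via Wendle: 21 + 17 = 38 km.

38 km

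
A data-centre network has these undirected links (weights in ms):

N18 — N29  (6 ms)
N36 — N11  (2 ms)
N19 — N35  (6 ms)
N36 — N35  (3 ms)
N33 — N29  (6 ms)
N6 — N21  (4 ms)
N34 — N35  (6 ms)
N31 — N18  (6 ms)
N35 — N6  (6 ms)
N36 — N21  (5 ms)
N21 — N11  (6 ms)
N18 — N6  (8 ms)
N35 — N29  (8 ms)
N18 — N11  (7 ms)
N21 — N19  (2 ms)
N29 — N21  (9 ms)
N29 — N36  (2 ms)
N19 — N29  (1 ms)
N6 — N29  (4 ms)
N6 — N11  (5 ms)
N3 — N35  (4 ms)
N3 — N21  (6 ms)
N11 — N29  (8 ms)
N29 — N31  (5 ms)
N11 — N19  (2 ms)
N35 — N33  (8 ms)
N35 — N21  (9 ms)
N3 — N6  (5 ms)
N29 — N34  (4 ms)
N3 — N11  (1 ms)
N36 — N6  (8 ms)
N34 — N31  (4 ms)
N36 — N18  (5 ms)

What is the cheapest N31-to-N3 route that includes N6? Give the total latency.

14 ms

Shortest N31→N6: N31 → N29 → N6 = 9
Shortest N6→N3: N6 → N3 = 5
Total via N6: 9 + 5 = 14 ms.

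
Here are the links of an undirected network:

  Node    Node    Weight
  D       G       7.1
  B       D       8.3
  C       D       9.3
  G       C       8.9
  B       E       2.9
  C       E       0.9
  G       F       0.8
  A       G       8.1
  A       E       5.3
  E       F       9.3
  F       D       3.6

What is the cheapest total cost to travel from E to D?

Compare a few routes:
E - F - D: 9.3+3.6 = 12.9
E - B - D: 2.9+8.3 = 11.2
E - C - D: 0.9+9.3 = 10.2
The minimum is 10.2 via E - C - D.

10.2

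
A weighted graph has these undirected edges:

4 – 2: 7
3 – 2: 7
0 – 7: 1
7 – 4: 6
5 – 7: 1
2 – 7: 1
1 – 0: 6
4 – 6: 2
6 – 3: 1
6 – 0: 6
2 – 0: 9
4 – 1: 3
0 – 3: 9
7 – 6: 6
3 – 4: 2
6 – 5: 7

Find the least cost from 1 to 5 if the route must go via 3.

Shortest 1→3: 1 → 4 → 3 = 5
Best 3 to 5: 3 → 6 → 5 costing 8
Total via 3: 5 + 8 = 13.

13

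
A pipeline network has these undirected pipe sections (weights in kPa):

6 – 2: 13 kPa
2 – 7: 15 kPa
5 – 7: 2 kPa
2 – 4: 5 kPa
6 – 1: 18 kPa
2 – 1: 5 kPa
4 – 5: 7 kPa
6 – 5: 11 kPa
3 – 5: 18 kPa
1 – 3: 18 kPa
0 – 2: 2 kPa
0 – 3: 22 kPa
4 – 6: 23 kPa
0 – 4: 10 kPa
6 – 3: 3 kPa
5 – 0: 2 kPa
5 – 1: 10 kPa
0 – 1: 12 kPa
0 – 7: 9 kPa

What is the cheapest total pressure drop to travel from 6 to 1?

Shortest distances from 6:
6: 0
3: 3  (via 6)
5: 11  (via 6)
0: 13  (via 5)
2: 13  (via 6)
7: 13  (via 5)
1: 18  (via 6)
Shortest route: 6–1 = 18 kPa.

18 kPa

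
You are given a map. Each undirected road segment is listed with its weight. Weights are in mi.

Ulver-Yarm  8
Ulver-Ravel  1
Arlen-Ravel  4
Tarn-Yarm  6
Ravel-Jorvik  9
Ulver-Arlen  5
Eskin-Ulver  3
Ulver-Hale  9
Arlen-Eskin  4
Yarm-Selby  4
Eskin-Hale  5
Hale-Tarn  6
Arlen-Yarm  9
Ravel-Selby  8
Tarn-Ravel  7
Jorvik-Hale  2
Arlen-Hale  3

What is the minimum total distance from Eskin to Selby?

Enumerating some paths:
Eskin–Ulver–Ravel–Selby: 3+1+8 = 12
Eskin–Arlen–Yarm–Selby: 4+9+4 = 17
Eskin–Ulver–Yarm–Selby: 3+8+4 = 15
Eskin–Arlen–Ravel–Selby: 4+4+8 = 16
The minimum is 12 mi via Eskin–Ulver–Ravel–Selby.

12 mi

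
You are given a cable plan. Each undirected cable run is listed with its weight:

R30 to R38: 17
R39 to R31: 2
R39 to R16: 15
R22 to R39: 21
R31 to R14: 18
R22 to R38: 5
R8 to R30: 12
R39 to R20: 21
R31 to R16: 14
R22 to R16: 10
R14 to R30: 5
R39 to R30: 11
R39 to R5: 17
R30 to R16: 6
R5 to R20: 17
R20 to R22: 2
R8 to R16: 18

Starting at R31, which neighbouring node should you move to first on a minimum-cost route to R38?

Compare a few routes:
R31 - R39 - R30 - R38: 2+11+17 = 30
R31 - R39 - R22 - R38: 2+21+5 = 28
R31 - R16 - R22 - R38: 14+10+5 = 29
R31 - R39 - R20 - R22 - R38: 2+21+2+5 = 30
The minimum is 28 via R31 - R39 - R22 - R38.
So from R31 the first move is to R39.

R39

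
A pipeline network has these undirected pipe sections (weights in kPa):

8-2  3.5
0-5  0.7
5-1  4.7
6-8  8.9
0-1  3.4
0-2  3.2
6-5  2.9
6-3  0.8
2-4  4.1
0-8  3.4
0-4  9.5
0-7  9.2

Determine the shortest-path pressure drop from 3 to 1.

Running Dijkstra from 3:
3: 0
6: 0.8  (via 3)
5: 3.7  (via 6)
0: 4.4  (via 5)
2: 7.6  (via 0)
1: 7.8  (via 0)
Shortest route: 3 → 6 → 5 → 0 → 1 = 7.8 kPa.

7.8 kPa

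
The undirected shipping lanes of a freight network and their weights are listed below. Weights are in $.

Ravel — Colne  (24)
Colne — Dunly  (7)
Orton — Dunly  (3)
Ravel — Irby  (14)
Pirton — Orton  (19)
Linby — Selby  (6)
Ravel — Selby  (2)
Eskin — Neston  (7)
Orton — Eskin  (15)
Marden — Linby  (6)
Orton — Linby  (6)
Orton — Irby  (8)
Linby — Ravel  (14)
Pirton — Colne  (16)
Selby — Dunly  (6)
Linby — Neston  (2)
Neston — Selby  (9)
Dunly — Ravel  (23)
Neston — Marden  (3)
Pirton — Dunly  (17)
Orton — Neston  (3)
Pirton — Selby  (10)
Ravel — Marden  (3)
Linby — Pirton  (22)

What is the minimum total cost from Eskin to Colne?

$20

Enumerating some paths:
Eskin–Orton–Dunly–Colne: 15+3+7 = 25
Eskin–Neston–Linby–Orton–Dunly–Colne: 7+2+6+3+7 = 25
Eskin–Neston–Orton–Dunly–Colne: 7+3+3+7 = 20
Eskin–Neston–Linby–Selby–Dunly–Colne: 7+2+6+6+7 = 28
The minimum is $20 via Eskin–Neston–Orton–Dunly–Colne.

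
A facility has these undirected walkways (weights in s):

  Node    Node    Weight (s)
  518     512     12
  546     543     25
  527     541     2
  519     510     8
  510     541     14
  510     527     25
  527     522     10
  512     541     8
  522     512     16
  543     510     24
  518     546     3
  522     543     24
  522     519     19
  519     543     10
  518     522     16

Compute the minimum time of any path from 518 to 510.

Candidate routes:
518–512–541–510: 12+8+14 = 34
518–522–527–541–510: 16+10+2+14 = 42
Cheapest is 518–512–541–510 at 34 s.

34 s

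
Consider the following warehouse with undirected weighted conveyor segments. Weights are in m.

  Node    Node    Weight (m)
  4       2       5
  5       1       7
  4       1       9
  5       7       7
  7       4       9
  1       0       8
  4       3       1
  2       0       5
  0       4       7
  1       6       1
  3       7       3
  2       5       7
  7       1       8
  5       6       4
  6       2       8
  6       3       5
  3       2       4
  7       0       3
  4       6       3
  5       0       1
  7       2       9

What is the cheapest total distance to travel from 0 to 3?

6 m

Candidate routes:
0–4–3: 7+1 = 8
0–7–3: 3+3 = 6
Cheapest is 0–7–3 at 6 m.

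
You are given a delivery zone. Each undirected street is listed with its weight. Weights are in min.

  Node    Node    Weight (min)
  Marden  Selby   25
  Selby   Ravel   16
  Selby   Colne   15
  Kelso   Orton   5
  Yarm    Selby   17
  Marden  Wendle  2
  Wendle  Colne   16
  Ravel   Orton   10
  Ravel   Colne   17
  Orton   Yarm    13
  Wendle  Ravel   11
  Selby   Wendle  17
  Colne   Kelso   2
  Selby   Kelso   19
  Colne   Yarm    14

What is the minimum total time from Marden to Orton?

Running Dijkstra from Marden:
Marden: 0
Wendle: 2  (via Marden)
Ravel: 13  (via Wendle)
Colne: 18  (via Wendle)
Selby: 19  (via Wendle)
Kelso: 20  (via Colne)
Orton: 23  (via Ravel)
Shortest route: Marden–Wendle–Ravel–Orton = 23 min.

23 min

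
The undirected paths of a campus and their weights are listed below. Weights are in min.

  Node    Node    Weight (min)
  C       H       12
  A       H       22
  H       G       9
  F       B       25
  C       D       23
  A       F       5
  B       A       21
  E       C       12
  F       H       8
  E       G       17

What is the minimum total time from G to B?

Settle nodes by increasing distance from G:
G: 0
H: 9  (via G)
E: 17  (via G)
F: 17  (via H)
C: 21  (via H)
A: 22  (via F)
B: 42  (via F)
Shortest route: G–H–F–B = 42 min.

42 min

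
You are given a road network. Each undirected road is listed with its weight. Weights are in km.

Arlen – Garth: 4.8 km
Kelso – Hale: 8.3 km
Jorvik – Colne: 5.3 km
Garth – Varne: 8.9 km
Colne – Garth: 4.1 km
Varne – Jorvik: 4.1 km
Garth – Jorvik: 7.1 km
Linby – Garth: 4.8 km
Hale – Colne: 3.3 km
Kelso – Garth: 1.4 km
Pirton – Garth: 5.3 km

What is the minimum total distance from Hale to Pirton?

Candidate routes:
Hale–Colne–Jorvik–Garth–Pirton: 3.3+5.3+7.1+5.3 = 21
Hale–Kelso–Garth–Pirton: 8.3+1.4+5.3 = 15
Hale–Colne–Garth–Pirton: 3.3+4.1+5.3 = 12.7
Hale–Colne–Jorvik–Varne–Garth–Pirton: 3.3+5.3+4.1+8.9+5.3 = 26.9
The minimum is 12.7 km via Hale–Colne–Garth–Pirton.

12.7 km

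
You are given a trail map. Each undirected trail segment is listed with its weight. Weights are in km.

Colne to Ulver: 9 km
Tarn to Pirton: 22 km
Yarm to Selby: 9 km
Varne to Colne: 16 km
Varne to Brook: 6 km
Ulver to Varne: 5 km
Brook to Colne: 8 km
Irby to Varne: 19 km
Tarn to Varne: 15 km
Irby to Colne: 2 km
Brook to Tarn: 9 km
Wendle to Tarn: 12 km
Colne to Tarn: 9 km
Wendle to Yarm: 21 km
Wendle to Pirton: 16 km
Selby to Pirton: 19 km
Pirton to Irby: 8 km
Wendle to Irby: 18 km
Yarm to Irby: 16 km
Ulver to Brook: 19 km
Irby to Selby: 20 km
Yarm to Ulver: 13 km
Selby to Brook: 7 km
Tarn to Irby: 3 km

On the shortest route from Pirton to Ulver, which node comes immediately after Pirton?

Irby

Compare a few routes:
Pirton - Irby - Colne - Brook - Varne - Ulver: 8+2+8+6+5 = 29
Pirton - Irby - Colne - Ulver: 8+2+9 = 19
Pirton - Irby - Tarn - Colne - Ulver: 8+3+9+9 = 29
The minimum is 19 km via Pirton - Irby - Colne - Ulver.
So from Pirton the first move is to Irby.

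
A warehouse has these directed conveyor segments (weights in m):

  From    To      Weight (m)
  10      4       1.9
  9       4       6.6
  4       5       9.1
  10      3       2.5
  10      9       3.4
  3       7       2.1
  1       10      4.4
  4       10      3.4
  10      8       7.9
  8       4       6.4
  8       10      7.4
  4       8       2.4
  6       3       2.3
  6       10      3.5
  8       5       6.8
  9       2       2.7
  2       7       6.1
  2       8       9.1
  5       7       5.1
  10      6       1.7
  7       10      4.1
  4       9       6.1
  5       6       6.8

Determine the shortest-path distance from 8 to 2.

Settle nodes by increasing distance from 8:
8: 0
4: 6.4  (via 8)
5: 6.8  (via 8)
10: 7.4  (via 8)
6: 9.1  (via 10)
3: 9.9  (via 10)
9: 10.8  (via 10)
7: 11.9  (via 5)
2: 13.5  (via 9)
Shortest route: 8–10–9–2 = 13.5 m.

13.5 m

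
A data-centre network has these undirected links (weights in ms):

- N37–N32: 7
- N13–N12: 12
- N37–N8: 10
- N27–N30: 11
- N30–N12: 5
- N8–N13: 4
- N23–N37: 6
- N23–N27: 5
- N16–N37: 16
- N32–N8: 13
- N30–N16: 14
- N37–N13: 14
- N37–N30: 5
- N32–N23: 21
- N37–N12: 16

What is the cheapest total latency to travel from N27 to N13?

25 ms

Enumerating some paths:
N27 - N30 - N12 - N13: 11+5+12 = 28
N27 - N23 - N37 - N13: 5+6+14 = 25
Cheapest is N27 - N23 - N37 - N13 at 25 ms.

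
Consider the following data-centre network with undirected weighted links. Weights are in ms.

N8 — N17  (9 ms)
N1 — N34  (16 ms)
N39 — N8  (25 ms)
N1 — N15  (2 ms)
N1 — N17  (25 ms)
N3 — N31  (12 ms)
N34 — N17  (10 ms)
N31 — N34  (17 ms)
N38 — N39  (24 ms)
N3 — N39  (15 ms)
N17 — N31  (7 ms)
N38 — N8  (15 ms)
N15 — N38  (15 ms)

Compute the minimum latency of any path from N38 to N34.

33 ms

Shortest distances from N38:
N38: 0
N15: 15  (via N38)
N8: 15  (via N38)
N1: 17  (via N15)
N17: 24  (via N8)
N39: 24  (via N38)
N31: 31  (via N17)
N34: 33  (via N1)
Shortest route: N38 → N15 → N1 → N34 = 33 ms.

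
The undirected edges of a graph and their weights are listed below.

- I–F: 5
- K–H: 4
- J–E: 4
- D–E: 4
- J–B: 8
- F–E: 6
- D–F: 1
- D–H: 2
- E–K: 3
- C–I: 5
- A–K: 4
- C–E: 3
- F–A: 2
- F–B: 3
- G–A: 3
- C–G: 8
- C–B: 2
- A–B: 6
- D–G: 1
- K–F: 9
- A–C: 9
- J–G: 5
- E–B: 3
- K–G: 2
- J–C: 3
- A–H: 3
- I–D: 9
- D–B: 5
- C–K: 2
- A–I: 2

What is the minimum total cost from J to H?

8

Running Dijkstra from J:
J: 0
C: 3  (via J)
E: 4  (via J)
B: 5  (via C)
G: 5  (via J)
K: 5  (via C)
D: 6  (via G)
F: 7  (via D)
A: 8  (via G)
H: 8  (via D)
Shortest route: J → G → D → H = 8.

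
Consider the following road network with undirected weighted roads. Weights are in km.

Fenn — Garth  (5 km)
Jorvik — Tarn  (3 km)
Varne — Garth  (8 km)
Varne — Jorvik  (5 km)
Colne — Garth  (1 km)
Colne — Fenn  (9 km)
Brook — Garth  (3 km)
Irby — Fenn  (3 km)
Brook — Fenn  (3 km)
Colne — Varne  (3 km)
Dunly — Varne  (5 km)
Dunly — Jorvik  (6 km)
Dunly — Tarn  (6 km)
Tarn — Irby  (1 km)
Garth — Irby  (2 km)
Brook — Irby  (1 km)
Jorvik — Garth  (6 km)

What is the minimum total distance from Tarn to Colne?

Settle nodes by increasing distance from Tarn:
Tarn: 0
Irby: 1  (via Tarn)
Brook: 2  (via Irby)
Jorvik: 3  (via Tarn)
Garth: 3  (via Irby)
Colne: 4  (via Garth)
Shortest route: Tarn → Irby → Garth → Colne = 4 km.

4 km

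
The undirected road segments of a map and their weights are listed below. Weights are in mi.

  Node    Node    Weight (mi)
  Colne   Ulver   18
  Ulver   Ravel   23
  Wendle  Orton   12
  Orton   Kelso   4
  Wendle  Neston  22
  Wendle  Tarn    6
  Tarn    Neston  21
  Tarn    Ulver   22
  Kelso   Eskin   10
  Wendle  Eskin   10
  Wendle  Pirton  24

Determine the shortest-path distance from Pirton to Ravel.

Candidate routes:
Pirton → Wendle → Neston → Tarn → Ulver → Ravel: 24+22+21+22+23 = 112
Pirton → Wendle → Tarn → Ulver → Ravel: 24+6+22+23 = 75
Cheapest is Pirton → Wendle → Tarn → Ulver → Ravel at 75 mi.

75 mi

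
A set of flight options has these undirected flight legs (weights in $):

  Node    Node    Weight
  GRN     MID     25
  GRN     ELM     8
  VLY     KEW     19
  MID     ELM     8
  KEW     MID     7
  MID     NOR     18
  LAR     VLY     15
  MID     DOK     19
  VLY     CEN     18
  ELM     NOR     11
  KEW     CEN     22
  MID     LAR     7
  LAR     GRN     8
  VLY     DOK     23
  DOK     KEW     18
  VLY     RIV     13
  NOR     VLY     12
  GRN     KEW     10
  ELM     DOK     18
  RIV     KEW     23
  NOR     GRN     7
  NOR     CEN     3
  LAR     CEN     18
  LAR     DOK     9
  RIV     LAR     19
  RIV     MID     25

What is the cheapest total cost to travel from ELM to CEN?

$14

Shortest distances from ELM:
ELM: 0
GRN: 8  (via ELM)
MID: 8  (via ELM)
NOR: 11  (via ELM)
CEN: 14  (via NOR)
Shortest route: ELM–NOR–CEN = $14.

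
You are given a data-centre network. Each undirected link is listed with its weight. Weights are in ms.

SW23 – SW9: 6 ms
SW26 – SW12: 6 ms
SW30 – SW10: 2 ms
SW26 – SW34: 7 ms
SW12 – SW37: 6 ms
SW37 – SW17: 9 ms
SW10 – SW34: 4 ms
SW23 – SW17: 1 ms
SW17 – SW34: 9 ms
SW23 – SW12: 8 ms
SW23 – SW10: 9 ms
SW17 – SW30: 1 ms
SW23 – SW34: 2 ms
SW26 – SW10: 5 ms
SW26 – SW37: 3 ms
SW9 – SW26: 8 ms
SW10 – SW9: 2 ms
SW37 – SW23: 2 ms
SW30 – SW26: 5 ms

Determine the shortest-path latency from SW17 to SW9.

5 ms

Candidate routes:
SW17–SW23–SW9: 1+6 = 7
SW17–SW30–SW10–SW9: 1+2+2 = 5
SW17–SW23–SW34–SW10–SW9: 1+2+4+2 = 9
SW17–SW23–SW10–SW9: 1+9+2 = 12
The minimum is 5 ms via SW17–SW30–SW10–SW9.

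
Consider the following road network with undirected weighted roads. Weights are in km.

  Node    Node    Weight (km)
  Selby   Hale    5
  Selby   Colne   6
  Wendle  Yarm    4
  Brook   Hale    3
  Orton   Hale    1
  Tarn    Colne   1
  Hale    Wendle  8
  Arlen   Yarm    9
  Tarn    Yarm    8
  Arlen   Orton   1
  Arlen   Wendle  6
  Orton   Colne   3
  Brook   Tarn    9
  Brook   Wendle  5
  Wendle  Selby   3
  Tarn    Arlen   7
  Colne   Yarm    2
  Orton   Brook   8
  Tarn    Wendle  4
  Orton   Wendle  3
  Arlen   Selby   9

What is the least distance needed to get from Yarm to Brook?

Compare a few routes:
Yarm–Wendle–Brook: 4+5 = 9
Yarm–Colne–Tarn–Wendle–Brook: 2+1+4+5 = 12
Yarm–Wendle–Orton–Hale–Brook: 4+3+1+3 = 11
Yarm–Colne–Tarn–Brook: 2+1+9 = 12
Cheapest is Yarm–Wendle–Brook at 9 km.

9 km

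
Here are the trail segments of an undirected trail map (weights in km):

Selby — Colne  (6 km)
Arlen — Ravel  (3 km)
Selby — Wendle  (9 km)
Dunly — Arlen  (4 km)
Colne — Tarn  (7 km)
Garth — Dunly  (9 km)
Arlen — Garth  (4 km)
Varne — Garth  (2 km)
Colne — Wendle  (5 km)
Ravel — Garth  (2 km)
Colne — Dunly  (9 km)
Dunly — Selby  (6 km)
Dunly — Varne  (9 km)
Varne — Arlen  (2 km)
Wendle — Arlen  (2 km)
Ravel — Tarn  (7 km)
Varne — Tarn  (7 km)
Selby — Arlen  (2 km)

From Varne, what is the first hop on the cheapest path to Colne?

Arlen

Candidate routes:
Varne → Arlen → Wendle → Colne: 2+2+5 = 9
Varne → Garth → Arlen → Wendle → Colne: 2+4+2+5 = 13
Varne → Arlen → Selby → Colne: 2+2+6 = 10
Cheapest is Varne → Arlen → Wendle → Colne at 9 km.
So from Varne the first move is to Arlen.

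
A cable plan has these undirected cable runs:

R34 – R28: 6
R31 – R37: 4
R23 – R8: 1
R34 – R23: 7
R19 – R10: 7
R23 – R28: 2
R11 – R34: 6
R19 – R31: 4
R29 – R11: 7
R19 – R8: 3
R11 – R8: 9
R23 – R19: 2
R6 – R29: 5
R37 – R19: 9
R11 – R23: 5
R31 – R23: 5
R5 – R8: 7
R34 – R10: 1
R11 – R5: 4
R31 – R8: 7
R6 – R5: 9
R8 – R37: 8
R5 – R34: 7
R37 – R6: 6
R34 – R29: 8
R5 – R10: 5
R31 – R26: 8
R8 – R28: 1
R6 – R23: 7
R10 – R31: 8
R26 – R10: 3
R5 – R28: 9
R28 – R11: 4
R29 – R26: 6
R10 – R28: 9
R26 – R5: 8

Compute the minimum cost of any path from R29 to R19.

Settle nodes by increasing distance from R29:
R29: 0
R6: 5  (via R29)
R26: 6  (via R29)
R11: 7  (via R29)
R34: 8  (via R29)
R10: 9  (via R26)
R28: 11  (via R11)
R5: 11  (via R11)
R37: 11  (via R6)
R8: 12  (via R28)
R23: 12  (via R6)
R19: 14  (via R23)
Shortest route: R29–R6–R23–R19 = 14.

14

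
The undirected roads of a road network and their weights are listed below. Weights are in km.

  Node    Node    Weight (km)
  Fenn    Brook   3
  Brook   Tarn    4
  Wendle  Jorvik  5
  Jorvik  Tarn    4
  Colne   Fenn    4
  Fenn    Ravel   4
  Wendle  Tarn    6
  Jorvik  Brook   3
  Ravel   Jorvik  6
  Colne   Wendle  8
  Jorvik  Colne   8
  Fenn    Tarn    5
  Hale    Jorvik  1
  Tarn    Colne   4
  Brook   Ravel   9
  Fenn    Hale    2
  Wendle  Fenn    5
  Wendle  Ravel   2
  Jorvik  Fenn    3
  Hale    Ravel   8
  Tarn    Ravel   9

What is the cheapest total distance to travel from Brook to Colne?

Running Dijkstra from Brook:
Brook: 0
Jorvik: 3  (via Brook)
Fenn: 3  (via Brook)
Hale: 4  (via Jorvik)
Tarn: 4  (via Brook)
Ravel: 7  (via Fenn)
Colne: 7  (via Fenn)
Shortest route: Brook–Fenn–Colne = 7 km.

7 km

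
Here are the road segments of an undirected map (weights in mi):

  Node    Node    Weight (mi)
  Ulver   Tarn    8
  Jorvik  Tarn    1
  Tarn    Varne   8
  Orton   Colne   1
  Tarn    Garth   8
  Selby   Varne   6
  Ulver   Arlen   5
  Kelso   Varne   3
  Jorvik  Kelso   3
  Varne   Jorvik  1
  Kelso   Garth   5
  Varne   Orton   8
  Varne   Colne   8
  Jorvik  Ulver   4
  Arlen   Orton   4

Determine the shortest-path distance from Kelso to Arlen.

Shortest distances from Kelso:
Kelso: 0
Jorvik: 3  (via Kelso)
Varne: 3  (via Kelso)
Tarn: 4  (via Jorvik)
Garth: 5  (via Kelso)
Ulver: 7  (via Jorvik)
Selby: 9  (via Varne)
Colne: 11  (via Varne)
Orton: 11  (via Varne)
Arlen: 12  (via Ulver)
Shortest route: Kelso–Jorvik–Ulver–Arlen = 12 mi.

12 mi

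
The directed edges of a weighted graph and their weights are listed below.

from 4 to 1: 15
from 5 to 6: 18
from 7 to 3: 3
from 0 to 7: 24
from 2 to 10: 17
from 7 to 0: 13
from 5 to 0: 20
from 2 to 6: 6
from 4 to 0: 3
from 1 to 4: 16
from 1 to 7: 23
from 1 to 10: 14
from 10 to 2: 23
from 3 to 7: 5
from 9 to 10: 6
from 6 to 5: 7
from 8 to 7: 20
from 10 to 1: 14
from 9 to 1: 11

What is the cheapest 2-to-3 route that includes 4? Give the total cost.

77

Best 2 to 4: 2 → 10 → 1 → 4 costing 47
Best 4 to 3: 4 → 0 → 7 → 3 costing 30
Total via 4: 47 + 30 = 77.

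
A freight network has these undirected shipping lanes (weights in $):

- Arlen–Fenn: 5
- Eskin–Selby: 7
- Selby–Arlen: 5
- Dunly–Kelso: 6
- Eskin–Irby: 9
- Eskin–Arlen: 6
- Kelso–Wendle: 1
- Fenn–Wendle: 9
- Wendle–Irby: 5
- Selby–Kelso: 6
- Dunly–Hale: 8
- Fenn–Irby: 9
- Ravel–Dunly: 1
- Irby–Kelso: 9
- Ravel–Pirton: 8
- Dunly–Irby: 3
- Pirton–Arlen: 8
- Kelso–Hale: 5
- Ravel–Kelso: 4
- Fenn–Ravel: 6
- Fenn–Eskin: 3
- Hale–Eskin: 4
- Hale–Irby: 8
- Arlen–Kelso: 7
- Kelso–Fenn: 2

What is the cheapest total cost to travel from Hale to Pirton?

Candidate routes:
Hale–Eskin–Arlen–Pirton: 4+6+8 = 18
Hale–Eskin–Fenn–Arlen–Pirton: 4+3+5+8 = 20
Hale–Kelso–Ravel–Pirton: 5+4+8 = 17
Hale–Irby–Dunly–Ravel–Pirton: 8+3+1+8 = 20
The minimum is $17 via Hale–Kelso–Ravel–Pirton.

$17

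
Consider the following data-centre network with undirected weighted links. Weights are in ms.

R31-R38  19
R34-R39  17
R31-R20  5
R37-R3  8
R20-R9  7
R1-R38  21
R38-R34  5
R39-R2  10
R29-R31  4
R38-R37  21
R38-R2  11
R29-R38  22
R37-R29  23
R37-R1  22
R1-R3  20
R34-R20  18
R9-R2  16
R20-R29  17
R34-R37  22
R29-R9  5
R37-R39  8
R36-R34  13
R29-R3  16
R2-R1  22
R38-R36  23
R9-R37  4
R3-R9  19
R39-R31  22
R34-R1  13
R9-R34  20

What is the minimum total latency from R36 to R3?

Candidate routes:
R36–R34–R9–R37–R3: 13+20+4+8 = 45
R36–R34–R37–R3: 13+22+8 = 43
The minimum is 43 ms via R36–R34–R37–R3.

43 ms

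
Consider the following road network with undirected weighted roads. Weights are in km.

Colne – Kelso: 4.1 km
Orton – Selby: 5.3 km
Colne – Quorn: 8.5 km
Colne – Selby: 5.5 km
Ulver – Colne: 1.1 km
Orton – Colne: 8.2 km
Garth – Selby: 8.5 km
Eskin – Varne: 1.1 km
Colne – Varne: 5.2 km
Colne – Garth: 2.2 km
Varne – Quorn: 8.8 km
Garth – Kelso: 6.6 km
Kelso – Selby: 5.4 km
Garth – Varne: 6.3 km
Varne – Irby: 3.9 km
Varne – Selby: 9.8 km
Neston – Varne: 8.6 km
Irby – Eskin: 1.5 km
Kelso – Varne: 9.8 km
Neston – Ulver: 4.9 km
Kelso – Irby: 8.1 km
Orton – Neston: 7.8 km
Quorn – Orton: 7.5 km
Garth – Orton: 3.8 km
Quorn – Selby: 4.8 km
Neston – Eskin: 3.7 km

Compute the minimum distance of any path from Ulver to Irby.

Enumerating some paths:
Ulver - Neston - Eskin - Irby: 4.9+3.7+1.5 = 10.1
Ulver - Colne - Varne - Eskin - Irby: 1.1+5.2+1.1+1.5 = 8.9
Cheapest is Ulver - Colne - Varne - Eskin - Irby at 8.9 km.

8.9 km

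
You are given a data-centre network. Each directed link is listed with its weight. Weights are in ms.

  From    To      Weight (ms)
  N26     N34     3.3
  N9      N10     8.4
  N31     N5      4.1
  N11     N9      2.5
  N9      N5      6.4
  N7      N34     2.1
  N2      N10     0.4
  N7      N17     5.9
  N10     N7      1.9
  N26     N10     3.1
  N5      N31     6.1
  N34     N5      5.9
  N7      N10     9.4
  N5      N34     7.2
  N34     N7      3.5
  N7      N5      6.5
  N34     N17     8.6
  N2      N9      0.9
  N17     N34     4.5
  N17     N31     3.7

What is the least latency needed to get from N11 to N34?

14.9 ms

Enumerating some paths:
N11–N9–N5–N34: 2.5+6.4+7.2 = 16.1
N11–N9–N10–N7–N34: 2.5+8.4+1.9+2.1 = 14.9
Cheapest is N11–N9–N10–N7–N34 at 14.9 ms.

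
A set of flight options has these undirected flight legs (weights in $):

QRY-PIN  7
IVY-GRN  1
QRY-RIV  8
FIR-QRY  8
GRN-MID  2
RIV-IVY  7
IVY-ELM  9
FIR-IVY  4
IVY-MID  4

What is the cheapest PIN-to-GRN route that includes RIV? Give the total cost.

Shortest PIN→RIV: PIN → QRY → RIV = 15
Best RIV to GRN: RIV → IVY → GRN costing 8
Total via RIV: 15 + 8 = $23.

$23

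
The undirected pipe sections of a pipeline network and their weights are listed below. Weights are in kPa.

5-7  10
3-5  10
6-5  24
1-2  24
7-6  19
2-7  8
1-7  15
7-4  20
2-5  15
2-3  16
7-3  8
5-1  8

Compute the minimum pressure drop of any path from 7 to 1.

Settle nodes by increasing distance from 7:
7: 0
2: 8  (via 7)
3: 8  (via 7)
5: 10  (via 7)
1: 15  (via 7)
Shortest route: 7 → 1 = 15 kPa.

15 kPa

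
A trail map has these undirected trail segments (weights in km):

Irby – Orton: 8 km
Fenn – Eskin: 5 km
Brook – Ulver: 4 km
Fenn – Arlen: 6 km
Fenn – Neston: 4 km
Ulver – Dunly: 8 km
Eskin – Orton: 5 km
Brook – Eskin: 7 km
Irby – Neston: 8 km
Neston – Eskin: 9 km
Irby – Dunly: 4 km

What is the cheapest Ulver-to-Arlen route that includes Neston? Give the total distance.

30 km

Shortest Ulver→Neston: Ulver–Brook–Eskin–Neston = 20
Best Neston to Arlen: Neston–Fenn–Arlen costing 10
Total via Neston: 20 + 10 = 30 km.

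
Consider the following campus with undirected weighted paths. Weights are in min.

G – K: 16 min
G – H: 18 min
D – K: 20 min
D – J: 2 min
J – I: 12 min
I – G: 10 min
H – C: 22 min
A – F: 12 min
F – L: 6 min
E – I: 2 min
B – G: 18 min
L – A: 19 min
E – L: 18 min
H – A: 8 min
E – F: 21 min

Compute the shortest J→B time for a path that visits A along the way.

Shortest J→A: J–I–E–F–A = 47
Shortest A→B: A–H–G–B = 44
Total via A: 47 + 44 = 91 min.

91 min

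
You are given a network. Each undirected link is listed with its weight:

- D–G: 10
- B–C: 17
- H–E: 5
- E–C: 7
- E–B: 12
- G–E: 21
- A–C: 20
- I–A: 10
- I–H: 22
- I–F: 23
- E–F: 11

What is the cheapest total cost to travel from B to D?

43

Shortest distances from B:
B: 0
E: 12  (via B)
C: 17  (via B)
H: 17  (via E)
F: 23  (via E)
G: 33  (via E)
A: 37  (via C)
I: 39  (via H)
D: 43  (via G)
Shortest route: B → E → G → D = 43.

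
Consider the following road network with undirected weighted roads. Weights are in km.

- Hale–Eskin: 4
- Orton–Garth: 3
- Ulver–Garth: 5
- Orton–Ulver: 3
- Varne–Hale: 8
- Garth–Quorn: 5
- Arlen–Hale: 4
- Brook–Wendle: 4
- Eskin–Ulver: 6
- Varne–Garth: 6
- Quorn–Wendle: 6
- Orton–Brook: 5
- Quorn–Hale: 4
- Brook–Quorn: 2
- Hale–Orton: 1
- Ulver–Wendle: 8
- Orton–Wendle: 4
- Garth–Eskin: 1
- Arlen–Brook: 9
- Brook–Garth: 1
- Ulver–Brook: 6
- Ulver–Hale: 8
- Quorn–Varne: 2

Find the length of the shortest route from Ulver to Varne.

Running Dijkstra from Ulver:
Ulver: 0
Orton: 3  (via Ulver)
Hale: 4  (via Orton)
Garth: 5  (via Ulver)
Eskin: 6  (via Ulver)
Brook: 6  (via Ulver)
Wendle: 7  (via Orton)
Quorn: 8  (via Hale)
Arlen: 8  (via Hale)
Varne: 10  (via Quorn)
Shortest route: Ulver → Orton → Hale → Quorn → Varne = 10 km.

10 km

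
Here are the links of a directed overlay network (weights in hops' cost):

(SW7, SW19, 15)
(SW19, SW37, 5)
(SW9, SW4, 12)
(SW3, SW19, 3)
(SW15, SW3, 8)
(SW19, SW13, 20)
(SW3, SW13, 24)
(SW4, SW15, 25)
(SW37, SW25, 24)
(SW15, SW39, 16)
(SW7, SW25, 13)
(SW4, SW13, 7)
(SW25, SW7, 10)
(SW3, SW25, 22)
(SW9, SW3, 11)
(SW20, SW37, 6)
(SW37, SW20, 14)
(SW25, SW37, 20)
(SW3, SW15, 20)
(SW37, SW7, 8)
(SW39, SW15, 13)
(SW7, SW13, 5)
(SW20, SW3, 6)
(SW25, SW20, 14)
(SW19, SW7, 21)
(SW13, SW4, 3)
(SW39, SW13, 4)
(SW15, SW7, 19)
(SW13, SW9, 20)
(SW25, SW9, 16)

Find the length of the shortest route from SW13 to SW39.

Running Dijkstra from SW13:
SW13: 0
SW4: 3  (via SW13)
SW9: 20  (via SW13)
SW15: 28  (via SW4)
SW3: 31  (via SW9)
SW19: 34  (via SW3)
SW37: 39  (via SW19)
SW39: 44  (via SW15)
Shortest route: SW13–SW4–SW15–SW39 = 44 hops' cost.

44 hops' cost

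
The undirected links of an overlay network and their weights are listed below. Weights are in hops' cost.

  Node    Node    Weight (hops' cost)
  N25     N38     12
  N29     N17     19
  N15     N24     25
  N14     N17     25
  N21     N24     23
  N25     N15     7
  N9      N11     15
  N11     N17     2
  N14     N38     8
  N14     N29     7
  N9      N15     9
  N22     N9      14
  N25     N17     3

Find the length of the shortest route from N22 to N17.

31 hops' cost

Candidate routes:
N22–N9–N15–N25–N38–N14–N29–N17: 14+9+7+12+8+7+19 = 76
N22–N9–N15–N25–N38–N14–N17: 14+9+7+12+8+25 = 75
N22–N9–N15–N25–N17: 14+9+7+3 = 33
N22–N9–N11–N17: 14+15+2 = 31
The minimum is 31 hops' cost via N22–N9–N11–N17.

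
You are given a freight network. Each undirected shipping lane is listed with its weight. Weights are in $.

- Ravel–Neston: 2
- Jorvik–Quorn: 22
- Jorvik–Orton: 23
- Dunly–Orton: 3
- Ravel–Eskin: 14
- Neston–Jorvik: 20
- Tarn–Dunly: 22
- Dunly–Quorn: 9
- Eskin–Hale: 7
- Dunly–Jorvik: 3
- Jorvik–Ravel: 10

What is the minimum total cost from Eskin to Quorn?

Enumerating some paths:
Eskin–Ravel–Jorvik–Quorn: 14+10+22 = 46
Eskin–Ravel–Jorvik–Dunly–Quorn: 14+10+3+9 = 36
The minimum is $36 via Eskin–Ravel–Jorvik–Dunly–Quorn.

$36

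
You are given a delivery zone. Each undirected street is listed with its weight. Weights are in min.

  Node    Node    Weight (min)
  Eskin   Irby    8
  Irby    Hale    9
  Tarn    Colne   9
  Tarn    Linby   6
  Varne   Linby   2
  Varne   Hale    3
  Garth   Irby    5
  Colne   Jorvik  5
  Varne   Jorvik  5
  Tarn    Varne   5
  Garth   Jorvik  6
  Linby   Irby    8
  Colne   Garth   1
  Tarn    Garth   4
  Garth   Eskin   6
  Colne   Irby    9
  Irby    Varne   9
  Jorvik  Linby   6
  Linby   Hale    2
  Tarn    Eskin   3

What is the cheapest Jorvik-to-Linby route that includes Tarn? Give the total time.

Best Jorvik to Tarn: Jorvik–Varne–Tarn costing 10
Shortest Tarn→Linby: Tarn–Linby = 6
Total via Tarn: 10 + 6 = 16 min.

16 min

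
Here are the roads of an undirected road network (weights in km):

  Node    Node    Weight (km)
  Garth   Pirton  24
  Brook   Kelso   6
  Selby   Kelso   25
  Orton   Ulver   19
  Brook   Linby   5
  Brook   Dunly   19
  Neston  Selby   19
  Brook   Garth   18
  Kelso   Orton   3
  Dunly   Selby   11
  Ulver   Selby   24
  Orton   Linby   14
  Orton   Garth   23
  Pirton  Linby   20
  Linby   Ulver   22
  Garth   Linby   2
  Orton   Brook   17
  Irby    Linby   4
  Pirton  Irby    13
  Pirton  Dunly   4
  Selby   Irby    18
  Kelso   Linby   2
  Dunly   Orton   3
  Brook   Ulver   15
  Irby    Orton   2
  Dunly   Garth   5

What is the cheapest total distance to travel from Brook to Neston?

Shortest distances from Brook:
Brook: 0
Linby: 5  (via Brook)
Kelso: 6  (via Brook)
Garth: 7  (via Linby)
Orton: 9  (via Kelso)
Irby: 9  (via Linby)
Dunly: 12  (via Garth)
Ulver: 15  (via Brook)
Pirton: 16  (via Dunly)
Selby: 23  (via Dunly)
Neston: 42  (via Selby)
Shortest route: Brook → Linby → Garth → Dunly → Selby → Neston = 42 km.

42 km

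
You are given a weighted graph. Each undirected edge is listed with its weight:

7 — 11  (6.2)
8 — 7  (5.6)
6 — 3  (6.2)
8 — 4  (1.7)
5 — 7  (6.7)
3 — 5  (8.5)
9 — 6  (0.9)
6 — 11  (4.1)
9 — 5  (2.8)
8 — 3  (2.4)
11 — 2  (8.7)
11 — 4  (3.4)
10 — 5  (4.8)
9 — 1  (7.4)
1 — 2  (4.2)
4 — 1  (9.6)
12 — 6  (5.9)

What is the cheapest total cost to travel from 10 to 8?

Enumerating some paths:
10–5–7–8: 4.8+6.7+5.6 = 17.1
10–5–9–6–3–8: 4.8+2.8+0.9+6.2+2.4 = 17.1
10–5–3–8: 4.8+8.5+2.4 = 15.7
The minimum is 15.7 via 10–5–3–8.

15.7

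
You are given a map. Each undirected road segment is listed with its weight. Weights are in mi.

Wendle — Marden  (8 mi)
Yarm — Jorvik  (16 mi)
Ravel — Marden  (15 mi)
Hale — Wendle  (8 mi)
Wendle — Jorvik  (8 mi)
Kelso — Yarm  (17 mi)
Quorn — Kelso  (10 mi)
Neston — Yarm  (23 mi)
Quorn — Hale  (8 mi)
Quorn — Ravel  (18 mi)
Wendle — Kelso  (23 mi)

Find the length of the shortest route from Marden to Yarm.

32 mi

Compare a few routes:
Marden - Wendle - Jorvik - Yarm: 8+8+16 = 32
Marden - Wendle - Hale - Quorn - Kelso - Yarm: 8+8+8+10+17 = 51
Marden - Wendle - Kelso - Yarm: 8+23+17 = 48
The minimum is 32 mi via Marden - Wendle - Jorvik - Yarm.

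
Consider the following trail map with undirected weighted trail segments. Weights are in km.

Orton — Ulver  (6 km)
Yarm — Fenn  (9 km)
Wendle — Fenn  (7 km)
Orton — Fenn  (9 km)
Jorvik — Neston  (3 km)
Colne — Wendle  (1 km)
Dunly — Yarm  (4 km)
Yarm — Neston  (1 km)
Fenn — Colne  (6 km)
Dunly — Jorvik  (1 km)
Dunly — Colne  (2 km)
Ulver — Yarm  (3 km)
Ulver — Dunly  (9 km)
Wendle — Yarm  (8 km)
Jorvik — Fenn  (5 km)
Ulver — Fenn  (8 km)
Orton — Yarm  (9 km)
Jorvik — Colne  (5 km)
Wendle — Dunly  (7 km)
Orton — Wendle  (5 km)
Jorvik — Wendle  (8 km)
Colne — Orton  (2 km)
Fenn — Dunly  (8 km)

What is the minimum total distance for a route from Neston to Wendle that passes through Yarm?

8 km

Shortest Neston→Yarm: Neston–Yarm = 1
Best Yarm to Wendle: Yarm–Dunly–Colne–Wendle costing 7
Total via Yarm: 1 + 7 = 8 km.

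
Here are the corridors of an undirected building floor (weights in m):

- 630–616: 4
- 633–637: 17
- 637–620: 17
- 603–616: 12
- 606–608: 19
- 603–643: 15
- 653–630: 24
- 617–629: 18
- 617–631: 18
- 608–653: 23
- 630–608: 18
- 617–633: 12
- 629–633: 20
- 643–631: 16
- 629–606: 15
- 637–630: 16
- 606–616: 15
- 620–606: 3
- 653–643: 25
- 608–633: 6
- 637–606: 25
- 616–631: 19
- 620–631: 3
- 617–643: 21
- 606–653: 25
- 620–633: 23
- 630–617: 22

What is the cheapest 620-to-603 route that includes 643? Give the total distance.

Best 620 to 643: 620–631–643 costing 19
Best 643 to 603: 643–603 costing 15
Total via 643: 19 + 15 = 34 m.

34 m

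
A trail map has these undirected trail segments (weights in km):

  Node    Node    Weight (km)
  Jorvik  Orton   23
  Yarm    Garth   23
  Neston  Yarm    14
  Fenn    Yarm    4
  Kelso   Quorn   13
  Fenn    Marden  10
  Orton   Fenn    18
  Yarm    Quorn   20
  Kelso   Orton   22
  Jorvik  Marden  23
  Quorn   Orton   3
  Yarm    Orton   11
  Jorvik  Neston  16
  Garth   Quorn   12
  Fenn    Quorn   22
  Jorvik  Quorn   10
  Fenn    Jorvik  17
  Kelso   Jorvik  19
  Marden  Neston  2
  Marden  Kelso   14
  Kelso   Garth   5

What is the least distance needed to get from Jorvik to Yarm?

21 km

Shortest distances from Jorvik:
Jorvik: 0
Quorn: 10  (via Jorvik)
Orton: 13  (via Quorn)
Neston: 16  (via Jorvik)
Fenn: 17  (via Jorvik)
Marden: 18  (via Neston)
Kelso: 19  (via Jorvik)
Yarm: 21  (via Fenn)
Shortest route: Jorvik → Fenn → Yarm = 21 km.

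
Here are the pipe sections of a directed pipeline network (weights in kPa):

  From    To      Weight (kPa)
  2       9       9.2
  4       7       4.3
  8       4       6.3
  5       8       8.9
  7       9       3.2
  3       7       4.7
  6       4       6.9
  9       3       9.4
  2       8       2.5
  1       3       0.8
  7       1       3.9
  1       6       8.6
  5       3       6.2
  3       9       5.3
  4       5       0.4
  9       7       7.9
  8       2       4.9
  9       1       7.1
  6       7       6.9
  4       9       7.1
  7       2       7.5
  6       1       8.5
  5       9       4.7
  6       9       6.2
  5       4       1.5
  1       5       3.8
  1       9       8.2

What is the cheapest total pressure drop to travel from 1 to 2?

Enumerating some paths:
1 → 3 → 7 → 2: 0.8+4.7+7.5 = 13
1 → 5 → 4 → 7 → 2: 3.8+1.5+4.3+7.5 = 17.1
The minimum is 13 kPa via 1 → 3 → 7 → 2.

13 kPa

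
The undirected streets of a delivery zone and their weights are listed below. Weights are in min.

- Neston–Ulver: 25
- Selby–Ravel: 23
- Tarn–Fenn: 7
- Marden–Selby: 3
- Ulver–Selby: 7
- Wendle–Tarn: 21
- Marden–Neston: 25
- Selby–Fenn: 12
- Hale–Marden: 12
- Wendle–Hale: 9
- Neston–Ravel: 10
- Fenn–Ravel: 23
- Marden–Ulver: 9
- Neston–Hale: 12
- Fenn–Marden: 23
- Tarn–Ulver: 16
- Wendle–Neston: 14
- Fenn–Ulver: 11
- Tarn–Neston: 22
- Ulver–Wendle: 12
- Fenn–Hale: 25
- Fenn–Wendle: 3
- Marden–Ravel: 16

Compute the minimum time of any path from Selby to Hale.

Running Dijkstra from Selby:
Selby: 0
Marden: 3  (via Selby)
Ulver: 7  (via Selby)
Fenn: 12  (via Selby)
Wendle: 15  (via Fenn)
Hale: 15  (via Marden)
Shortest route: Selby–Marden–Hale = 15 min.

15 min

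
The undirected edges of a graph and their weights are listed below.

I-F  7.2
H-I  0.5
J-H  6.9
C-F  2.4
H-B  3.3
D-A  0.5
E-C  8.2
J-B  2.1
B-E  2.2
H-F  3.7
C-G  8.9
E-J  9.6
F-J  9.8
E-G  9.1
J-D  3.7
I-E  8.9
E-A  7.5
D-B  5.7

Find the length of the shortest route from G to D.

Shortest distances from G:
G: 0
C: 8.9  (via G)
E: 9.1  (via G)
B: 11.3  (via E)
F: 11.3  (via C)
J: 13.4  (via B)
H: 14.6  (via B)
I: 15.1  (via H)
A: 16.6  (via E)
D: 17  (via B)
Shortest route: G–E–B–D = 17.

17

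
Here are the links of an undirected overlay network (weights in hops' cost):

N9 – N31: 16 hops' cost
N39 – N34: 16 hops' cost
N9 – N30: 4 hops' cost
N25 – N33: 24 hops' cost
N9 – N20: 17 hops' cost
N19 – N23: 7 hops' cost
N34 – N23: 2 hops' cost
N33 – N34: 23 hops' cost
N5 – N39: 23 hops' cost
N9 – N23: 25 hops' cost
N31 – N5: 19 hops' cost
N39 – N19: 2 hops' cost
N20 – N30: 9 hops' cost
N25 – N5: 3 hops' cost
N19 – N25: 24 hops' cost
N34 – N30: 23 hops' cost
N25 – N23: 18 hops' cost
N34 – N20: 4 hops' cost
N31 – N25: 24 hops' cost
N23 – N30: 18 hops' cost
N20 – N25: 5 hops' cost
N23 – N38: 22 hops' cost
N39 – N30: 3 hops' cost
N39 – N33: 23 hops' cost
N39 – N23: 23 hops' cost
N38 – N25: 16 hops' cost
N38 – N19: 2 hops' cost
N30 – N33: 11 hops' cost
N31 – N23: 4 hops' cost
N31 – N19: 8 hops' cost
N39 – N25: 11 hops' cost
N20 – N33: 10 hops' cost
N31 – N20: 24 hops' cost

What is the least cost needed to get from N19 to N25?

13 hops' cost

Running Dijkstra from N19:
N19: 0
N38: 2  (via N19)
N39: 2  (via N19)
N30: 5  (via N39)
N23: 7  (via N19)
N31: 8  (via N19)
N9: 9  (via N30)
N34: 9  (via N23)
N20: 13  (via N34)
N25: 13  (via N39)
Shortest route: N19–N39–N25 = 13 hops' cost.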